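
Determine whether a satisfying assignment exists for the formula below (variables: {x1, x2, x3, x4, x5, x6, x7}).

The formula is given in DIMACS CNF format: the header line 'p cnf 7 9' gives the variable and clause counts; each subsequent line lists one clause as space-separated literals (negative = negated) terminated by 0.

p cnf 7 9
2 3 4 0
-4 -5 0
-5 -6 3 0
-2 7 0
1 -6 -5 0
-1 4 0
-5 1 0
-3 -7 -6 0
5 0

No

From the singleton clause (x5), x5 = True.
From the singleton clause (¬x4), x4 = False.
From the singleton clause (¬x1), x1 = False.
That conflicts with the unit clause (x1).
No assignment satisfies every clause.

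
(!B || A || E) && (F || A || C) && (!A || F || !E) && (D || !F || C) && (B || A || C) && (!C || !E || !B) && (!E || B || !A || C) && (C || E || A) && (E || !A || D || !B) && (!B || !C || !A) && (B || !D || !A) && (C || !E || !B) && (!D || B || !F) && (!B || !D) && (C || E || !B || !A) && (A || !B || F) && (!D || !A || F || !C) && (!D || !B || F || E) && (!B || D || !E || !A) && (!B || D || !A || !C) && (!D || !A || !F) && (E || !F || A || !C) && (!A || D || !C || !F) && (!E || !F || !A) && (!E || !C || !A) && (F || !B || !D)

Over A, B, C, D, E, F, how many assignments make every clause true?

There are 2^6 = 64 truth assignments over (A, B, C, D, E, F).
Split on C. With C = true, the clauses containing C are satisfied and !C drops from the rest; 6 of the 2^5 = 32 assignments to the other variables satisfy what remains.
With C = false, by the same count on the reduced clause set, 1 assignment works.
(One model: A=F, B=F, C=T, D=F, E=F, F=F.)
Total: 6 + 1 = 7.

7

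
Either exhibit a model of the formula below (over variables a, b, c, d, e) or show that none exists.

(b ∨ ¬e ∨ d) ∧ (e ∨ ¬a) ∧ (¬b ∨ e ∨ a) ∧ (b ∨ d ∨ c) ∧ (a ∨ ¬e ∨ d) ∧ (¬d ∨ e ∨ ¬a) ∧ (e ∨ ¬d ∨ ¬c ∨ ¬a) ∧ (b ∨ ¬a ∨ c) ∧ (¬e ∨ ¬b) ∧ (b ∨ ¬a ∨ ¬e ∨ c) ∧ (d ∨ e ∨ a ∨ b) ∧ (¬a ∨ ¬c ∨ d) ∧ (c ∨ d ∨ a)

Suppose e = True.
The clause (¬b) is unit, so b = False.
The clause (d) is unit, so d = True.
Suppose a = True.
The clause (c) is unit, so c = True.
This assignment satisfies each clause.

a ↦ True,  b ↦ False,  c ↦ True,  d ↦ True,  e ↦ True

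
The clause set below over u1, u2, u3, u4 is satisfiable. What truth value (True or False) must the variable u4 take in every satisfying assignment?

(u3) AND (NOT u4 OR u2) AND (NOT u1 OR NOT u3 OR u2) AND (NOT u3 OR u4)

Suppose u4 = false.
Unit clause (u3) forces u3 = true.
But (NOT u3) is also a unit clause — contradiction.
So every satisfying assignment has u4 = True.

True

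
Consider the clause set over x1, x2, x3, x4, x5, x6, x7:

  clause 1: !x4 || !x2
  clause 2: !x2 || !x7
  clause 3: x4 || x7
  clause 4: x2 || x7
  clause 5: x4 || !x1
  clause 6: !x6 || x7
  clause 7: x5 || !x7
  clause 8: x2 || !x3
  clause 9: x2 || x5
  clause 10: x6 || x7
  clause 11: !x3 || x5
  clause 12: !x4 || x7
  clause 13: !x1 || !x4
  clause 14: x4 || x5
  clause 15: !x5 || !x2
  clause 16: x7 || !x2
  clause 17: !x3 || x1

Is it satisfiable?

Case x4 = true:
From the singleton clause (!x2), x2 = false.
From the singleton clause (x7), x7 = true.
From the singleton clause (x5), x5 = true.
From the singleton clause (!x3), x3 = false.
From the singleton clause (!x1), x1 = false.
No clause remains; x6 is free.
A satisfying assignment: x1 ↦ false, x2 ↦ false, x3 ↦ false, x4 ↦ true, x5 ↦ true, x6 ↦ false, x7 ↦ true.

Yes, satisfiable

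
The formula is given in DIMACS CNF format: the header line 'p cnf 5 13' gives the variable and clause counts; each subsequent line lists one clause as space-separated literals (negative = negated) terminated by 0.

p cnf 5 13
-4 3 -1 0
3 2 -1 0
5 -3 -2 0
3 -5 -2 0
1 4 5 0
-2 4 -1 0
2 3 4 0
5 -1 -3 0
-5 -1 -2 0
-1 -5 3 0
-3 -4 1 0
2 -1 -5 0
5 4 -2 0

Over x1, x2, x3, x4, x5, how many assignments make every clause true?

5

There are 2^5 = 32 truth assignments over (x1, x2, x3, x4, x5).
Split on x5. With x5 = True, the clauses containing x5 are satisfied and ¬x5 drops from the rest; 3 of the 2^4 = 16 assignments to the other variables satisfy what remains.
With x5 = False, by the same count on the reduced clause set, 2 assignments work.
Total: 3 + 2 = 5.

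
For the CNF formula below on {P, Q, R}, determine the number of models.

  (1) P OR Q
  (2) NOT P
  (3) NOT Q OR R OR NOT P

There are 2^3 = 8 truth assignments over (P, Q, R).
Check each against the 3 clauses (columns in the order P, Q, R):
  F F F  ✗ fails (P OR Q)
  F F T  ✗ fails (P OR Q)
  F T F  ✓ satisfies all
  F T T  ✓ satisfies all
  T F F  ✗ fails (NOT P)
  T F T  ✗ fails (NOT P)
  T T F  ✗ fails (NOT P)
  T T T  ✗ fails (NOT P)
2 of the 8 rows are models.

2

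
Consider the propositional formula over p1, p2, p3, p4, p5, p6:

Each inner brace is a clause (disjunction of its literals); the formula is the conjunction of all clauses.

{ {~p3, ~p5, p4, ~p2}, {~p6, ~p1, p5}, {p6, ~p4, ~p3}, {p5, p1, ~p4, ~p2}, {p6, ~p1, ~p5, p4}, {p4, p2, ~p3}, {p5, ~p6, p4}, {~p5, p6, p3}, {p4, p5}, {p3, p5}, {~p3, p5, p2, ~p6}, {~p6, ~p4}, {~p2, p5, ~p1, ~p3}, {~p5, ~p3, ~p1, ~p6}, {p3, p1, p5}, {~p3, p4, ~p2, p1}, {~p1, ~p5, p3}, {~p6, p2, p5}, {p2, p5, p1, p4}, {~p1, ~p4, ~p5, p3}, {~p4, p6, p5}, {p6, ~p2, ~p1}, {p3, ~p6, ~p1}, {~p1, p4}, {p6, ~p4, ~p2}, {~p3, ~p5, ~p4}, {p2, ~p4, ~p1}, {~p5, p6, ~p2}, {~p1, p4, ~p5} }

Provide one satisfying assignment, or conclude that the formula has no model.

p1 ↦ 0; p2 ↦ 1; p3 ↦ 0; p4 ↦ 0; p5 ↦ 1; p6 ↦ 1

Case p4 = 0:
From the singleton clause (p5), p5 = 1.
From the singleton clause (~p1), p1 = 0.
Case p3 = 0:
From the singleton clause (p6), p6 = 1.
No clause remains; p2 is free.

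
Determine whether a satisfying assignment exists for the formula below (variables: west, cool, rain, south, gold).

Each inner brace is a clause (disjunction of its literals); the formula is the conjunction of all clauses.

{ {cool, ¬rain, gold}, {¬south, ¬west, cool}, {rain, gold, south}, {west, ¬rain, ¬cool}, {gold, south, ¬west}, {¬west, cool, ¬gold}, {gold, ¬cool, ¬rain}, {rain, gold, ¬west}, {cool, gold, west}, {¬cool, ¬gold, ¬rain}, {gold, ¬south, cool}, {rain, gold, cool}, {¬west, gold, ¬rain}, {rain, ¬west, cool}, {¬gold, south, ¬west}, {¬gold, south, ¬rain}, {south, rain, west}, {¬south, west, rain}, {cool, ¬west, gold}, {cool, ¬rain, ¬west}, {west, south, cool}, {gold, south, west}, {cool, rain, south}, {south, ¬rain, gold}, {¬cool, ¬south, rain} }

Case cool = False:
Case rain = True:
Unit clause (gold) forces gold = True.
Unit clause (¬west) forces west = False.
Unit clause (south) forces south = True.
Every clause now holds.
A satisfying assignment: west ↦ False; cool ↦ False; rain ↦ True; south ↦ True; gold ↦ True.

Yes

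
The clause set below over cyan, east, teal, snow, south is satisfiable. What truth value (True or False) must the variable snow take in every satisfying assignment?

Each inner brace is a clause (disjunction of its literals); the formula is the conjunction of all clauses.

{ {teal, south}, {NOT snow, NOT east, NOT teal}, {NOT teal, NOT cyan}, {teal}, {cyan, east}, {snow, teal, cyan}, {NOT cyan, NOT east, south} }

False

Suppose snow = true.
From the singleton clause (teal), teal = true.
From the singleton clause (NOT east), east = false.
From the singleton clause (NOT cyan), cyan = false.
That conflicts with the unit clause (cyan).
So every satisfying assignment has snow = False.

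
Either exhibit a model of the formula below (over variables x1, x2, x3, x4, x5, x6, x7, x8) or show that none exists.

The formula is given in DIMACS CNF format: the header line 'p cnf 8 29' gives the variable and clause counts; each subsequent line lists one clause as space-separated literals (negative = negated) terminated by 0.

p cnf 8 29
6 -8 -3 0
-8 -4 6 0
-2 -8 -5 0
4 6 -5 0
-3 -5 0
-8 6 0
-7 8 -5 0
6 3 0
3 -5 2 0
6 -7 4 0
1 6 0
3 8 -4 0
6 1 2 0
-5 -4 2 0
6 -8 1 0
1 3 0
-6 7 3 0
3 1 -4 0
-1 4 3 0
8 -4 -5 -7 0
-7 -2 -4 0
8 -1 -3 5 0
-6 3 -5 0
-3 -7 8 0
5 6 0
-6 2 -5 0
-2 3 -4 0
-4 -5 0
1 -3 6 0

Branch on x3: set x3 = True.
The clause (¬x5) is unit, so x5 = False.
The clause (x6) is unit, so x6 = True.
Branch on x8: set x8 = False.
The clause (¬x1) is unit, so x1 = False.
The clause (¬x7) is unit, so x7 = False.
All clauses hold; x2, x4 can take either value.

x1: False; x2: False; x3: True; x4: True; x5: False; x6: True; x7: False; x8: False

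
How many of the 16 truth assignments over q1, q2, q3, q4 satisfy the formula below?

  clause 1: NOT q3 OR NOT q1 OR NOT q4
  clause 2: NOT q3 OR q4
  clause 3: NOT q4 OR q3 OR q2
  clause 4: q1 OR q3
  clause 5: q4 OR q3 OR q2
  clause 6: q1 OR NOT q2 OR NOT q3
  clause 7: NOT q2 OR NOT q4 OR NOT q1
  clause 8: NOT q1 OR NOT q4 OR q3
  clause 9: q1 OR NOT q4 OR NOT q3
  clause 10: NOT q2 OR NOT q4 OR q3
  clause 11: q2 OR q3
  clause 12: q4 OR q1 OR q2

1

There are 2^4 = 16 truth assignments over (q1, q2, q3, q4).
Split on q2. With q2 = true, the clauses containing q2 are satisfied and NOT q2 drops from the rest; 1 of the 2^3 = 8 assignments to the other variables satisfy what remains.
With q2 = false, by the same count on the reduced clause set, 0 assignments work.
(One model: q1=T, q2=T, q3=F, q4=F.)
Total: 1 + 0 = 1.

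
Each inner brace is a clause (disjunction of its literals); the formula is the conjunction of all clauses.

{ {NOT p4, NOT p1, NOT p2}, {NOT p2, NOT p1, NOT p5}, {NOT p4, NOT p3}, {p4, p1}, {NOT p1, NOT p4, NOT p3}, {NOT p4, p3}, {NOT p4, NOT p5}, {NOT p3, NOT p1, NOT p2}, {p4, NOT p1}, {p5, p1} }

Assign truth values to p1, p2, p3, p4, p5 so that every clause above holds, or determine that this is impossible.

Try p4 = false.
Unit clause (p1) forces p1 = true.
That conflicts with the unit clause (NOT p1).
That branch fails; take p4 = true instead.
Unit clause (NOT p3) forces p3 = false.
That conflicts with the unit clause (p3).
Either choice for p4 ends in contradiction.

UNSATISFIABLE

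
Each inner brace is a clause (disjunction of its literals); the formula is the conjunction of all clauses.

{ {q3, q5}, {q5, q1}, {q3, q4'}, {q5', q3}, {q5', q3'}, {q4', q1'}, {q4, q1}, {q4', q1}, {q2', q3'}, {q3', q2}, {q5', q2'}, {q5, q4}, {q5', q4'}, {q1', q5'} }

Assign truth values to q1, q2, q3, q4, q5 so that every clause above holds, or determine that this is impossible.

UNSATISFIABLE

Branch on q3: set q3 = 1.
The clause (q5') is unit, so q5 = 0.
The clause (q1) is unit, so q1 = 1.
The clause (q4') is unit, so q4 = 0.
That conflicts with the unit clause (q4).
That branch fails; take q3 = 0 instead.
The clause (q5) is unit, so q5 = 1.
That conflicts with the unit clause (q5').
Neither q3 = 1 nor q3 = 0 works.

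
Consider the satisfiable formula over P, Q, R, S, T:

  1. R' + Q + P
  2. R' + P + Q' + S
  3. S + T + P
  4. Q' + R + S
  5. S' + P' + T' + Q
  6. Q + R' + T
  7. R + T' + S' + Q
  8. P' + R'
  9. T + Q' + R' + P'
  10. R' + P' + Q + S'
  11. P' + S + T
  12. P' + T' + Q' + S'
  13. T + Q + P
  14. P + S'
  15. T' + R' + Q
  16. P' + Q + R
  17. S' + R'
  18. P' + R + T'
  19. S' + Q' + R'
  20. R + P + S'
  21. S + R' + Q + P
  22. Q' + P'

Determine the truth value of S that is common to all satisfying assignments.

False

Suppose S = 1.
From the singleton clause (P), P = 1.
From the singleton clause (R'), R = 0.
From the singleton clause (Q), Q = 1.
But (Q') is also a unit clause — contradiction.
So every satisfying assignment has S = False.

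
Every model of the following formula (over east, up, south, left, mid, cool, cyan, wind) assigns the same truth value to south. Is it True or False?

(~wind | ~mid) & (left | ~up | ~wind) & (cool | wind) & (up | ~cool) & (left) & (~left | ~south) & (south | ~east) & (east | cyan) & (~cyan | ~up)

Suppose south = 1.
(left) alone gives left = 1.
But (~left) is also a unit clause — contradiction.
So every satisfying assignment has south = False.

False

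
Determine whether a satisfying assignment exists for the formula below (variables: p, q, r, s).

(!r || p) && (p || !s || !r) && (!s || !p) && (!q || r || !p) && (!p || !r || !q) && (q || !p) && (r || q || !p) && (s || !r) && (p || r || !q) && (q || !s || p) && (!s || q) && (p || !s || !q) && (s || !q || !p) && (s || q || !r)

Try r = false.
Try s = false.
Try q = false.
From the singleton clause (!p), p = false.
This assignment satisfies each clause.
A satisfying assignment: p ↦ false; q ↦ false; r ↦ false; s ↦ false.

Yes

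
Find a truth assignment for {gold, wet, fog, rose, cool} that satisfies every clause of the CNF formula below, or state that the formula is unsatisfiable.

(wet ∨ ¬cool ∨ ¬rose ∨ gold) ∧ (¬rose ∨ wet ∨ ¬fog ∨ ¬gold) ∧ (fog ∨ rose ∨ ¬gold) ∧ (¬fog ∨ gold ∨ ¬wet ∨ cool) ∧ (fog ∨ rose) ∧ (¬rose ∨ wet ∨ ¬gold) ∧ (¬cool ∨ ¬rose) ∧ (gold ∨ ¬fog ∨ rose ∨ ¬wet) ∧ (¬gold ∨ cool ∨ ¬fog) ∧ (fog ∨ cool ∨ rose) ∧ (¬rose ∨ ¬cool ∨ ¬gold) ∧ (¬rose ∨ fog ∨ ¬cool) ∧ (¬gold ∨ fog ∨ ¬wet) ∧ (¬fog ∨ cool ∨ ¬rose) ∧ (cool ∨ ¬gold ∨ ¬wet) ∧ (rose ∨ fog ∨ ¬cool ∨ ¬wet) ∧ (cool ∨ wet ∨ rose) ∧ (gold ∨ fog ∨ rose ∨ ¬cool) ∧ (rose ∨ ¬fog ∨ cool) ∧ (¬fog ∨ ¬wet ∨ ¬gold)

gold ↦ False, wet ↦ False, fog ↦ False, rose ↦ True, cool ↦ False

Branch on fog: set fog = False.
The clause (rose) is unit, so rose = True.
The clause (¬cool) is unit, so cool = False.
Branch on wet: set wet = False.
The clause (¬gold) is unit, so gold = False.
Every clause now holds.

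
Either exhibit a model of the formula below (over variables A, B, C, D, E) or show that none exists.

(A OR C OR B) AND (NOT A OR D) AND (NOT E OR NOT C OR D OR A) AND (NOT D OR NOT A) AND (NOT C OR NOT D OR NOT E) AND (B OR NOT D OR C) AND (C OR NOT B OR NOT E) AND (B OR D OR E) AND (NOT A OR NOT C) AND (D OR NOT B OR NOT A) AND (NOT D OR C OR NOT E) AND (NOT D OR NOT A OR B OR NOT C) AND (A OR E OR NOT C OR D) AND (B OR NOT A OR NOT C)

Case A = false:
Case C = false:
Unit clause (B) forces B = true.
Unit clause (NOT E) forces E = false.
No clause remains; D is free.

A: false; B: true; C: false; D: false; E: false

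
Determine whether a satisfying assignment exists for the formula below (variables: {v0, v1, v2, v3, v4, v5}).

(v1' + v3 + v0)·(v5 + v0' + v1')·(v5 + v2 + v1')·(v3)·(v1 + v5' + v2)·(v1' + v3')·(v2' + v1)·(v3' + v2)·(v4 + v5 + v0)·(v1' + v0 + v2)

No

Unit clause (v3) forces v3 = 1.
Unit clause (v1') forces v1 = 0.
Unit clause (v2') forces v2 = 0.
But (v2) is also a unit clause — contradiction.
No assignment satisfies every clause.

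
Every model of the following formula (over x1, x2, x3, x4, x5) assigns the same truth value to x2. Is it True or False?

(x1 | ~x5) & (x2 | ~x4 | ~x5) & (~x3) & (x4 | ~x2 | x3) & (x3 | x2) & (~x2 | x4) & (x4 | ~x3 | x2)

Suppose x2 = 0.
From the singleton clause (~x3), x3 = 0.
Now (x3) is unsatisfied and unit — conflict.
So every satisfying assignment has x2 = True.

True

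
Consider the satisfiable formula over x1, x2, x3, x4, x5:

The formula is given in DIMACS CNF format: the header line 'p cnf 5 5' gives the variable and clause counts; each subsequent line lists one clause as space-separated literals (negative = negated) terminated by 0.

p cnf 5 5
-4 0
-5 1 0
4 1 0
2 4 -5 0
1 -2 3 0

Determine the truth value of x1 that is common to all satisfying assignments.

Suppose x1 = False.
(¬x4) alone gives x4 = False.
That conflicts with the unit clause (x4).
So every satisfying assignment has x1 = True.

True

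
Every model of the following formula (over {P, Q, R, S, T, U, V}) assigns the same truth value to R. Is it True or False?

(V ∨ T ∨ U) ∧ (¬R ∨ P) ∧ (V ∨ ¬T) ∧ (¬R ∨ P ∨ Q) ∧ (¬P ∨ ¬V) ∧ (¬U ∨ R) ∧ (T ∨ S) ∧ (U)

Suppose R = False.
Unit clause (¬U) forces U = False.
But (U) is also a unit clause — contradiction.
So every satisfying assignment has R = True.

True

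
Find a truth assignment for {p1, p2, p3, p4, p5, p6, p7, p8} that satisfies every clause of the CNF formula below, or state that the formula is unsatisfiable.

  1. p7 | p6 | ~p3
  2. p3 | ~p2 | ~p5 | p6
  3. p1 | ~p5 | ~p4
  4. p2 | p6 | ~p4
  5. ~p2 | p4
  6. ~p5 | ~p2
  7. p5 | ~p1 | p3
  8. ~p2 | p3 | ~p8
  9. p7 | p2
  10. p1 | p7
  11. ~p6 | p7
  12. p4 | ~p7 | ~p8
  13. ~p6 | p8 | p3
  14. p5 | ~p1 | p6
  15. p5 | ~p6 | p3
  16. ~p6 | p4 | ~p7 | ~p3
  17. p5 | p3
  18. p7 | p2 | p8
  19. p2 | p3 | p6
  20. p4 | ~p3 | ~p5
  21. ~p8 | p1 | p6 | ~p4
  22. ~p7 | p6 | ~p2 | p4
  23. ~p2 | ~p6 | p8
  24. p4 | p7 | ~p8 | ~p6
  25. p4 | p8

Try p2 = 1.
Unit clause (p4) forces p4 = 1.
Unit clause (~p5) forces p5 = 0.
Unit clause (p3) forces p3 = 1.
Try p7 = 1.
Try p1 = 0.
Try p8 = 1.
Unit clause (p6) forces p6 = 1.
This assignment satisfies each clause.

p1=0,  p2=1,  p3=1,  p4=1,  p5=0,  p6=1,  p7=1,  p8=1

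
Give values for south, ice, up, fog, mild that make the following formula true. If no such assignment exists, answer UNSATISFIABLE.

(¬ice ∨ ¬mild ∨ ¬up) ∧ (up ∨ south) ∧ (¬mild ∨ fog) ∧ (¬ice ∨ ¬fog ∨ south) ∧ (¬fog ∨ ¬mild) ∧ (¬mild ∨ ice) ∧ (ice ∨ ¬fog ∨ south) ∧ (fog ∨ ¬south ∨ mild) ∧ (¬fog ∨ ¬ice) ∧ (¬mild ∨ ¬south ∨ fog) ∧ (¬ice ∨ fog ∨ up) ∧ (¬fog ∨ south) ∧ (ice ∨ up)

Suppose up = True.
Suppose ice = False.
Unit clause (¬mild) forces mild = False.
Suppose fog = True.
Unit clause (south) forces south = True.
All clauses are satisfied.

south: True, ice: False, up: True, fog: True, mild: False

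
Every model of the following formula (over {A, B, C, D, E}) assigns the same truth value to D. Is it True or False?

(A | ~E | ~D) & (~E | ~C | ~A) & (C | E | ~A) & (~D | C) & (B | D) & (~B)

Suppose D = 0.
Unit clause (B) forces B = 1.
But (~B) is also a unit clause — contradiction.
So every satisfying assignment has D = True.

True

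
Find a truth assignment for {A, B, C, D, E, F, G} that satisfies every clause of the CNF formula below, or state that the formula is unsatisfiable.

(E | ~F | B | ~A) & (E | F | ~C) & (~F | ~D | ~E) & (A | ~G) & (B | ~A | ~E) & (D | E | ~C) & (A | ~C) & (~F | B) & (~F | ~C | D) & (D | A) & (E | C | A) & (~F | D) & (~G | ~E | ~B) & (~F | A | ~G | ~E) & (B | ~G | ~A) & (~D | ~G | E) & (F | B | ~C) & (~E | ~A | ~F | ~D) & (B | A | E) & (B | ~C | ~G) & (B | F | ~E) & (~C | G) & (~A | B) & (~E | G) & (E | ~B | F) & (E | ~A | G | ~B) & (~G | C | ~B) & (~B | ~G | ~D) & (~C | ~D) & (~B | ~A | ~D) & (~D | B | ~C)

Branch on A: set A = 1.
From the singleton clause (B), B = 1.
From the singleton clause (~D), D = 0.
From the singleton clause (~F), F = 0.
From the singleton clause (E), E = 1.
From the singleton clause (~G), G = 0.
But (G) is also a unit clause — contradiction.
Backtrack on A: now try A = 0.
From the singleton clause (~G), G = 0.
From the singleton clause (~C), C = 0.
From the singleton clause (D), D = 1.
From the singleton clause (E), E = 1.
But (~E) is also a unit clause — contradiction.
Both values of A lead to a conflict.

UNSATISFIABLE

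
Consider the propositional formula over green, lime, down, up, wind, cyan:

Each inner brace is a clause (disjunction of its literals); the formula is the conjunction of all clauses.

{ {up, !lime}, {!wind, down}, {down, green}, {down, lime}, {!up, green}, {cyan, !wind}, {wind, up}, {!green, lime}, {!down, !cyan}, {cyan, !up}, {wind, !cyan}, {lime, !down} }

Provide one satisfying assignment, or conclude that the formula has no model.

Case up = true:
Unit clause (green) forces green = true.
Unit clause (lime) forces lime = true.
Unit clause (cyan) forces cyan = true.
Unit clause (!down) forces down = false.
Unit clause (!wind) forces wind = false.
That conflicts with the unit clause (wind).
That branch fails; take up = false instead.
Unit clause (!lime) forces lime = false.
Unit clause (down) forces down = true.
That conflicts with the unit clause (!down).
Neither up = true nor up = false works.

UNSATISFIABLE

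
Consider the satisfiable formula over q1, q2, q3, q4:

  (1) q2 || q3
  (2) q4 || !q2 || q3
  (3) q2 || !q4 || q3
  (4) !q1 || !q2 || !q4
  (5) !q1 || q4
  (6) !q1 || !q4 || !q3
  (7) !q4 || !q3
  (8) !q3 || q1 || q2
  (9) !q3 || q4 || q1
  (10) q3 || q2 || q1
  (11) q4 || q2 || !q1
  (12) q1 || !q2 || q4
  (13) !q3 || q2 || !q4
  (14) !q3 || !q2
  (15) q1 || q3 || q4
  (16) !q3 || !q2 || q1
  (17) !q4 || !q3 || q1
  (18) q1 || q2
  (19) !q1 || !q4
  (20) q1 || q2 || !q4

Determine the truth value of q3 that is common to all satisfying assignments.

False

Suppose q3 = true.
(!q4) alone gives q4 = false.
(!q1) alone gives q1 = false.
That conflicts with the unit clause (q1).
So every satisfying assignment has q3 = False.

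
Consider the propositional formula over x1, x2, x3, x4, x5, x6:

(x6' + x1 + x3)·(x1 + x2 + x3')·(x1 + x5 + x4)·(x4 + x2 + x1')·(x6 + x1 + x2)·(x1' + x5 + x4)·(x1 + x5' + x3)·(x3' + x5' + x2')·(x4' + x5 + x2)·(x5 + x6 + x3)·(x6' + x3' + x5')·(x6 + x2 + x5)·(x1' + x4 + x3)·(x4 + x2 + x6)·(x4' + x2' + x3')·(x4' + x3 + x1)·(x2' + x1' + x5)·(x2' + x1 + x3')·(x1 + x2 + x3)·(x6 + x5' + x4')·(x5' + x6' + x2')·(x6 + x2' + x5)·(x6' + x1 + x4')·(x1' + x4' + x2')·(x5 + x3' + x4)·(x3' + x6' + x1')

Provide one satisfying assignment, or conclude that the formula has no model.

x1 ↦ 1; x2 ↦ 0; x3 ↦ 0; x4 ↦ 1; x5 ↦ 1; x6 ↦ 1

Suppose x6 = 1.
Suppose x1 = 1.
Unit clause (x3') forces x3 = 0.
Unit clause (x4) forces x4 = 1.
Unit clause (x2') forces x2 = 0.
Unit clause (x5) forces x5 = 1.
All clauses are satisfied.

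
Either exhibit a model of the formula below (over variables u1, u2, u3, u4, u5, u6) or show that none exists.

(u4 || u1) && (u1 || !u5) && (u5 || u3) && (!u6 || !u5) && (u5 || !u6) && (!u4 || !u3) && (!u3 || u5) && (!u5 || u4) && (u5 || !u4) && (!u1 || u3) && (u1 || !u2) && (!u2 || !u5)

UNSATISFIABLE

Suppose u4 = true.
The clause (!u3) is unit, so u3 = false.
The clause (u5) is unit, so u5 = true.
The clause (u1) is unit, so u1 = true.
That conflicts with the unit clause (!u1).
So u4 must be the other value — set u4 = false.
The clause (u1) is unit, so u1 = true.
The clause (!u5) is unit, so u5 = false.
The clause (u3) is unit, so u3 = true.
That conflicts with the unit clause (!u3).
Neither u4 = true nor u4 = false works.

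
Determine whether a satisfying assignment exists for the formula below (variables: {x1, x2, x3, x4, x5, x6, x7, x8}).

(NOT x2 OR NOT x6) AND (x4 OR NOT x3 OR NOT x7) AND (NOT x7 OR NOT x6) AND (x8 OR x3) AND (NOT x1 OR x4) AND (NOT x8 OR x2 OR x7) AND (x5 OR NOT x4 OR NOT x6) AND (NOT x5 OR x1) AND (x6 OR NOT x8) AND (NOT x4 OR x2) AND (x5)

Yes

From the singleton clause (x5), x5 = true.
From the singleton clause (x1), x1 = true.
From the singleton clause (x4), x4 = true.
From the singleton clause (x2), x2 = true.
From the singleton clause (NOT x6), x6 = false.
From the singleton clause (NOT x8), x8 = false.
From the singleton clause (x3), x3 = true.
No clause remains; x7 is free.
A satisfying assignment: x1 ↦ true, x2 ↦ true, x3 ↦ true, x4 ↦ true, x5 ↦ true, x6 ↦ false, x7 ↦ false, x8 ↦ false.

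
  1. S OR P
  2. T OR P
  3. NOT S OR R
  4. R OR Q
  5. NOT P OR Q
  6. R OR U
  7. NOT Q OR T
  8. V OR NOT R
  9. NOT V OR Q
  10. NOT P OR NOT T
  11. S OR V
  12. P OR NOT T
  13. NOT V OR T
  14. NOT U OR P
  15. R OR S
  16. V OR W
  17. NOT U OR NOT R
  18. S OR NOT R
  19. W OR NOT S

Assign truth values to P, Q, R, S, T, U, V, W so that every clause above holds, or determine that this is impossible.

UNSATISFIABLE

Suppose S = true.
From the singleton clause (R), R = true.
From the singleton clause (V), V = true.
From the singleton clause (Q), Q = true.
From the singleton clause (T), T = true.
From the singleton clause (NOT P), P = false.
Now (P) is unsatisfied and unit — conflict.
Backtrack on S: now try S = false.
From the singleton clause (P), P = true.
From the singleton clause (Q), Q = true.
From the singleton clause (T), T = true.
Now (NOT T) is unsatisfied and unit — conflict.
Either choice for S ends in contradiction.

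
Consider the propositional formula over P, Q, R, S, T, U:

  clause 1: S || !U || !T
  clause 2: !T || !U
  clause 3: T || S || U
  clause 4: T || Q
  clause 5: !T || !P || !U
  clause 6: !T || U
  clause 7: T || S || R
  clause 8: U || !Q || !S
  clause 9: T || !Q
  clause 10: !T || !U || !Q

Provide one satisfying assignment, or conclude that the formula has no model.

Case T = false:
The clause (Q) is unit, so Q = true.
That conflicts with the unit clause (!Q).
Backtrack on T: now try T = true.
The clause (!U) is unit, so U = false.
That conflicts with the unit clause (U).
Both values of T lead to a conflict.

UNSATISFIABLE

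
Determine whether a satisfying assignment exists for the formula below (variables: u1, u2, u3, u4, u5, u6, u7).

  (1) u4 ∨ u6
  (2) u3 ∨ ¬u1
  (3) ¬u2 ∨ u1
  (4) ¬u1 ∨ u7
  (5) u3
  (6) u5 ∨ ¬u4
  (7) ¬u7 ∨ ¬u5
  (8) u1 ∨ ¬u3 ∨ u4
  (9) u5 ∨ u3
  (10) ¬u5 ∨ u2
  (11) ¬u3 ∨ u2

Unit clause (u3) forces u3 = True.
Unit clause (u2) forces u2 = True.
Unit clause (u1) forces u1 = True.
Unit clause (u7) forces u7 = True.
Unit clause (¬u5) forces u5 = False.
Unit clause (¬u4) forces u4 = False.
Unit clause (u6) forces u6 = True.
All clauses are satisfied.
A satisfying assignment: u1=True, u2=True, u3=True, u4=False, u5=False, u6=True, u7=True.

Satisfiable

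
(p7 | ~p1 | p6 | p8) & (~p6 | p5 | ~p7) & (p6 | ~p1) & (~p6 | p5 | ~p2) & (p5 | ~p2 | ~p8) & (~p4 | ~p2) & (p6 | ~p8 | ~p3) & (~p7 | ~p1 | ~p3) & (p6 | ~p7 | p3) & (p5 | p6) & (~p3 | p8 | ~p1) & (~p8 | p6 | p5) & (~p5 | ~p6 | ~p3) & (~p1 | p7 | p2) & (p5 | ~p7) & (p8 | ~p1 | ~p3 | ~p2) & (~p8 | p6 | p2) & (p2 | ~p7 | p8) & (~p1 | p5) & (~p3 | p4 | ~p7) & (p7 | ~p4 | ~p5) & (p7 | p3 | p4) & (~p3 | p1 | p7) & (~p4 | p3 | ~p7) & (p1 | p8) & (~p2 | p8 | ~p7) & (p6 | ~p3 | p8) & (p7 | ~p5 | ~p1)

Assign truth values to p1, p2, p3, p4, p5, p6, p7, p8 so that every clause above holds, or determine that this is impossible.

p1 ↦ 0, p2 ↦ 0, p3 ↦ 0, p4 ↦ 1, p5 ↦ 0, p6 ↦ 1, p7 ↦ 0, p8 ↦ 1

Case p6 = 1:
Case p5 = 0:
The clause (~p7) is unit, so p7 = 0.
The clause (~p2) is unit, so p2 = 0.
The clause (~p1) is unit, so p1 = 0.
The clause (~p3) is unit, so p3 = 0.
The clause (p4) is unit, so p4 = 1.
The clause (p8) is unit, so p8 = 1.
All clauses are satisfied.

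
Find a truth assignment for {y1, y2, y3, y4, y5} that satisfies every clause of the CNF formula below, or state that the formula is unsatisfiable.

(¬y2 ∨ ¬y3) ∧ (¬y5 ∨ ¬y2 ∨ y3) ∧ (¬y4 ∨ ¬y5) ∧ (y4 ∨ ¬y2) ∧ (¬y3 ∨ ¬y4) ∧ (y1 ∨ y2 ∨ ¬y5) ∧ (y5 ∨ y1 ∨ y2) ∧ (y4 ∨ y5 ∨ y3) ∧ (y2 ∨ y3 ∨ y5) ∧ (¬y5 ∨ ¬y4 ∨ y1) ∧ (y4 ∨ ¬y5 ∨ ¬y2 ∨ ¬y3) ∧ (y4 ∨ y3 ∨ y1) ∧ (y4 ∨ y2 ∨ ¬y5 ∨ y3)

y1=True, y2=False, y3=True, y4=False, y5=False

Case y2 = False:
Case y4 = False:
Case y1 = True:
Case y5 = False:
From the singleton clause (y3), y3 = True.
This assignment satisfies each clause.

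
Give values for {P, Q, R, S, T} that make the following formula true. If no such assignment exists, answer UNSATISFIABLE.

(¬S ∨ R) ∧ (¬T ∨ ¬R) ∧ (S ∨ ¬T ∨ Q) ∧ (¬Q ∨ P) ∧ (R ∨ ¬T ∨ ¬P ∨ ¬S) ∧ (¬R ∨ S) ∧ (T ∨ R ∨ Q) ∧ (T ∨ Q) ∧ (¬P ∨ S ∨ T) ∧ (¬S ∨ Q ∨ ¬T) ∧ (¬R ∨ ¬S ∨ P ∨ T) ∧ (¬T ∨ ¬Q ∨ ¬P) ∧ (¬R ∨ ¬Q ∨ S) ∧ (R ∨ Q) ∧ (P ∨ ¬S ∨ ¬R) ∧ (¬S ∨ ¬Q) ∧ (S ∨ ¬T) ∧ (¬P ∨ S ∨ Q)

Try S = False.
From the singleton clause (¬R), R = False.
From the singleton clause (Q), Q = True.
From the singleton clause (P), P = True.
From the singleton clause (T), T = True.
But (¬T) is also a unit clause — contradiction.
That branch fails; take S = True instead.
From the singleton clause (R), R = True.
From the singleton clause (¬T), T = False.
From the singleton clause (Q), Q = True.
But (¬Q) is also a unit clause — contradiction.
Both values of S lead to a conflict.

UNSATISFIABLE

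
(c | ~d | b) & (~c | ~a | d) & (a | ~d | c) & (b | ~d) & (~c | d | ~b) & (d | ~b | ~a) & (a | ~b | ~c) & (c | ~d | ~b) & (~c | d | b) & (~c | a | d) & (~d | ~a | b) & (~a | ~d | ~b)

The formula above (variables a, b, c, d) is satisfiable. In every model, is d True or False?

False

Suppose d = 1.
From the singleton clause (b), b = 1.
From the singleton clause (c), c = 1.
From the singleton clause (a), a = 1.
But (~a) is also a unit clause — contradiction.
So every satisfying assignment has d = False.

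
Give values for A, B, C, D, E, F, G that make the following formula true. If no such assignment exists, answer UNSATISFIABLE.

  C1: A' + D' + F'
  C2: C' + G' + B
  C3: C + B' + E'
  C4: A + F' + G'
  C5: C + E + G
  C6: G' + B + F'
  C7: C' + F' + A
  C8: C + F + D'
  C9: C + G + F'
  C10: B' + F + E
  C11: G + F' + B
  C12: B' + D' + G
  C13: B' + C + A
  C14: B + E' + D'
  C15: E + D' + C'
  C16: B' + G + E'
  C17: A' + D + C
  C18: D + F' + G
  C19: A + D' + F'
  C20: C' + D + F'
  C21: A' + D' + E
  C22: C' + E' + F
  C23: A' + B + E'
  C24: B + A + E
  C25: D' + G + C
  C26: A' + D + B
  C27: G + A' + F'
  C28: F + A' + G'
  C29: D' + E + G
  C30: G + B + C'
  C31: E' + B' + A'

Suppose A = 0.
Suppose F = 0.
Suppose C = 0.
From the singleton clause (D'), D = 0.
From the singleton clause (B'), B = 0.
From the singleton clause (E), E = 1.
All clauses hold; G can take either value.

A: 0,  B: 0,  C: 0,  D: 0,  E: 1,  F: 0,  G: 1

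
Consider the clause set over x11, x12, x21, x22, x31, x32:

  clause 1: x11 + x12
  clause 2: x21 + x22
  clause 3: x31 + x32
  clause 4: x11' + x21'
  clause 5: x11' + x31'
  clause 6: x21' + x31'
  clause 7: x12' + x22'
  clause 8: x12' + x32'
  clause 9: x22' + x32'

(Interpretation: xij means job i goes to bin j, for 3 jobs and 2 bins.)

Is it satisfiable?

Try x11 = 1.
(x21') alone gives x21 = 0.
(x22) alone gives x22 = 1.
(x31') alone gives x31 = 0.
(x32) alone gives x32 = 1.
But (x32') is also a unit clause — contradiction.
That branch fails; take x11 = 0 instead.
(x12) alone gives x12 = 1.
(x22') alone gives x22 = 0.
(x21) alone gives x21 = 1.
(x31') alone gives x31 = 0.
(x32) alone gives x32 = 1.
But (x32') is also a unit clause — contradiction.
Neither x11 = 1 nor x11 = 0 works.
No assignment satisfies every clause.

No, unsatisfiable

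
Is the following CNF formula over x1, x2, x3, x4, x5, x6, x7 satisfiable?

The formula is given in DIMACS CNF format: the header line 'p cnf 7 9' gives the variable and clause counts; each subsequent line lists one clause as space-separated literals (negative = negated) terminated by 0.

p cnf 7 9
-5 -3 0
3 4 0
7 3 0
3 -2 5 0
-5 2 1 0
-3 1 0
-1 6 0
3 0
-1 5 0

The clause (x3) is unit, so x3 = True.
The clause (¬x5) is unit, so x5 = False.
The clause (x1) is unit, so x1 = True.
That conflicts with the unit clause (¬x1).
No assignment satisfies every clause.

No, unsatisfiable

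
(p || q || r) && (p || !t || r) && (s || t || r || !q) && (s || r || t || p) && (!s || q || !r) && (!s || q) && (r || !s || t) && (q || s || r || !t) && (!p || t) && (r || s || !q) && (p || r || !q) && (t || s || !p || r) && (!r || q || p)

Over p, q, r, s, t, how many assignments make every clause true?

8

There are 2^5 = 32 truth assignments over (p, q, r, s, t).
Split on s. With s = true, the clauses containing s are satisfied and !s drops from the rest; 4 of the 2^4 = 16 assignments to the other variables satisfy what remains.
With s = false, by the same count on the reduced clause set, 4 assignments work.
(One model: p=F, q=T, r=T, s=F, t=F.)
Total: 4 + 4 = 8.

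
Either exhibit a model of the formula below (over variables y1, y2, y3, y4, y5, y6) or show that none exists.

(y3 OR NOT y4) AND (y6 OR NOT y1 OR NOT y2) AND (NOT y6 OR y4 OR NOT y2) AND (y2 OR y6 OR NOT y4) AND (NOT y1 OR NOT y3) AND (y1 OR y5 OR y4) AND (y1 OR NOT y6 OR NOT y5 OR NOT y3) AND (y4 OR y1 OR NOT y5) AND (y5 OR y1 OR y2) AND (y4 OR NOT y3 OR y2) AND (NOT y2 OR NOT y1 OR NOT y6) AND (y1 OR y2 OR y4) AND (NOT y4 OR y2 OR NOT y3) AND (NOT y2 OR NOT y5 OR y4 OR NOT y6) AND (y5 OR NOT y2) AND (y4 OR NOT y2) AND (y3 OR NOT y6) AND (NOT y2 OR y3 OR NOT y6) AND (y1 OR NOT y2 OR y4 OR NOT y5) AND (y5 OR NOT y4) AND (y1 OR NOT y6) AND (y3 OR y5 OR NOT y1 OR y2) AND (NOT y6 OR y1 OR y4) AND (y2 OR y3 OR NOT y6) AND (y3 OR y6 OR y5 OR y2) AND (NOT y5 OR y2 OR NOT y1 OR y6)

y1 ↦ false; y2 ↦ true; y3 ↦ true; y4 ↦ true; y5 ↦ true; y6 ↦ false

Case y3 = true:
(NOT y1) alone gives y1 = false.
(NOT y6) alone gives y6 = false.
Case y2 = true:
(y5) alone gives y5 = true.
(y4) alone gives y4 = true.
Every clause now holds.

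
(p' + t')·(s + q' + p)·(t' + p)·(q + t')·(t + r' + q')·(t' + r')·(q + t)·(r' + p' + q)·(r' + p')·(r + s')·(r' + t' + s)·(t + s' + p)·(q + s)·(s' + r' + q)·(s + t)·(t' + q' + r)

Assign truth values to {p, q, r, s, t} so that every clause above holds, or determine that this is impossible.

UNSATISFIABLE

Branch on p: set p = 0.
From the singleton clause (t'), t = 0.
From the singleton clause (q), q = 1.
From the singleton clause (s), s = 1.
Now (s') is unsatisfied and unit — conflict.
Backtrack on p: now try p = 1.
From the singleton clause (t'), t = 0.
From the singleton clause (q), q = 1.
From the singleton clause (r'), r = 0.
From the singleton clause (s'), s = 0.
Now (s) is unsatisfied and unit — conflict.
Either choice for p ends in contradiction.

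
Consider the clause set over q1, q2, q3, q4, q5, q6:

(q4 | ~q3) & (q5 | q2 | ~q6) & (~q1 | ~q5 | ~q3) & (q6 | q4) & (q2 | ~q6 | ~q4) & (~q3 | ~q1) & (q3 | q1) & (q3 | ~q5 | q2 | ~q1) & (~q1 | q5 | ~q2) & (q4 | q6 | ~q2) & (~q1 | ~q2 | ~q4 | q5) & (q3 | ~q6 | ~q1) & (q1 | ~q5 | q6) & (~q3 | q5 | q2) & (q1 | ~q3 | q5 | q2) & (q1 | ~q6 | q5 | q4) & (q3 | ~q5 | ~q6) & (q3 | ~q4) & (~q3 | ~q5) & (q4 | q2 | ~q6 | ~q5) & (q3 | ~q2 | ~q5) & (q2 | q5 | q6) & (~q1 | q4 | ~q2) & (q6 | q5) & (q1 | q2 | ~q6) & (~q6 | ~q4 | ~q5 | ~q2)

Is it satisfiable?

Branch on q4: set q4 = 1.
From the singleton clause (q3), q3 = 1.
From the singleton clause (~q1), q1 = 0.
From the singleton clause (~q5), q5 = 0.
From the singleton clause (q2), q2 = 1.
From the singleton clause (q6), q6 = 1.
All clauses are satisfied.
A satisfying assignment: q1 ↦ 0, q2 ↦ 1, q3 ↦ 1, q4 ↦ 1, q5 ↦ 0, q6 ↦ 1.

Satisfiable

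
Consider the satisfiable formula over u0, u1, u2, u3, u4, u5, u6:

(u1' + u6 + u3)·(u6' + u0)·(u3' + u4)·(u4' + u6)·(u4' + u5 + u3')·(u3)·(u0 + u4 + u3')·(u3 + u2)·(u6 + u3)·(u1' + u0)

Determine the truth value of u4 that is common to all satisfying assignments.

True

Suppose u4 = 0.
Unit clause (u3') forces u3 = 0.
That conflicts with the unit clause (u3).
So every satisfying assignment has u4 = True.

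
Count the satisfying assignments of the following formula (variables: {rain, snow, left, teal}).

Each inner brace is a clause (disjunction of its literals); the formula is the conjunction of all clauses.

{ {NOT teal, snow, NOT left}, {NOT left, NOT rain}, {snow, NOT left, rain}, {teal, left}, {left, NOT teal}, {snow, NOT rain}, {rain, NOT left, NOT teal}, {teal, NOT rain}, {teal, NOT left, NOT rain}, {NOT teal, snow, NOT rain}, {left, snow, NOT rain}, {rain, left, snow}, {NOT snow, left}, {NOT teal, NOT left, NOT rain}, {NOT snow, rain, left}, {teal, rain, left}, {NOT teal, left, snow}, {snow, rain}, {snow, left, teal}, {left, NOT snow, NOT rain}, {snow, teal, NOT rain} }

There are 2^4 = 16 truth assignments over (rain, snow, left, teal).
Check each against the 21 clauses (columns in the order rain, snow, left, teal):
  F F F F  ✗ fails (teal OR left)
  F F F T  ✗ fails (left OR NOT teal)
  F F T F  ✗ fails (snow OR NOT left OR rain)
  F F T T  ✗ fails (NOT teal OR snow OR NOT left)
  F T F F  ✗ fails (teal OR left)
  F T F T  ✗ fails (left OR NOT teal)
  F T T F  ✓ satisfies all
  F T T T  ✗ fails (rain OR NOT left OR NOT teal)
  T F F F  ✗ fails (teal OR left)
  T F F T  ✗ fails (left OR NOT teal)
  T F T F  ✗ fails (NOT left OR NOT rain)
  T F T T  ✗ fails (NOT teal OR snow OR NOT left)
  T T F F  ✗ fails (teal OR left)
  T T F T  ✗ fails (left OR NOT teal)
  T T T F  ✗ fails (NOT left OR NOT rain)
  T T T T  ✗ fails (NOT left OR NOT rain)
1 of the 16 rows is a model.

1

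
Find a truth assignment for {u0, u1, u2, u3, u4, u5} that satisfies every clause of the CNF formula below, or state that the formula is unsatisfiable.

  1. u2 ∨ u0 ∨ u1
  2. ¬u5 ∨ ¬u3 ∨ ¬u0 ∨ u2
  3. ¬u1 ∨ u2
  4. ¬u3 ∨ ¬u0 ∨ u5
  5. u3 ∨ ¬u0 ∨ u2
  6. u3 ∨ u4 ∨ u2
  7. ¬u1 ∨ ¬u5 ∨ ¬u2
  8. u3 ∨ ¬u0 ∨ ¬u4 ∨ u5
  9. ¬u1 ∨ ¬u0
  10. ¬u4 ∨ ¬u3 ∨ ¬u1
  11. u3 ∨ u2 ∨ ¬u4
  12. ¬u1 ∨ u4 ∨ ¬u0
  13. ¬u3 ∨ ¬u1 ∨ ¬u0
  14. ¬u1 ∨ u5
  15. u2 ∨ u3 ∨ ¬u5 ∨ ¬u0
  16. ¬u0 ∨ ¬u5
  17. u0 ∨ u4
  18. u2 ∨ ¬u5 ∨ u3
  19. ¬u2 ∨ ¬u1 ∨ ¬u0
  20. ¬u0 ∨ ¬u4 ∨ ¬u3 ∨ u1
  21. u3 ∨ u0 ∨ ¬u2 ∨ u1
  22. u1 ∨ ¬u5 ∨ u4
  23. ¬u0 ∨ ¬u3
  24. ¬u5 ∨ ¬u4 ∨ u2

u0=True,  u1=False,  u2=True,  u3=False,  u4=False,  u5=False

Branch on u1: set u1 = False.
Branch on u2: set u2 = True.
Branch on u0: set u0 = True.
Unit clause (¬u5) forces u5 = False.
Unit clause (¬u3) forces u3 = False.
Unit clause (¬u4) forces u4 = False.
This assignment satisfies each clause.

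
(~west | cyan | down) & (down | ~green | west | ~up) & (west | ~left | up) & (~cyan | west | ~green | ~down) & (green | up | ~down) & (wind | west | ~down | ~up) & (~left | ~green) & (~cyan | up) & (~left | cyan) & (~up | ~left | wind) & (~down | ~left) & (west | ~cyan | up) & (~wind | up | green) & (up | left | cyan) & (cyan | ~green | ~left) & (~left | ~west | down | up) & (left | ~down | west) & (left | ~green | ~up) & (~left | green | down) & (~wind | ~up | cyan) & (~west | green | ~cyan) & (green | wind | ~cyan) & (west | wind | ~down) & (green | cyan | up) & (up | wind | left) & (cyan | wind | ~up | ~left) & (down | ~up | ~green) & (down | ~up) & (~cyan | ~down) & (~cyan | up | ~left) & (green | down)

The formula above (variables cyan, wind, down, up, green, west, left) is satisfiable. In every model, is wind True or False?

Suppose wind = 1.
Case left = 0:
Case cyan = 0:
(up) alone gives up = 1.
That conflicts with the unit clause (~up).
Undo cyan and try cyan = 1.
(up) alone gives up = 1.
(~green) alone gives green = 0.
(~west) alone gives west = 0.
(~down) alone gives down = 0.
That conflicts with the unit clause (down).
Either choice for cyan ends in contradiction.
Undo left and try left = 1.
(~green) alone gives green = 0.
(cyan) alone gives cyan = 1.
(up) alone gives up = 1.
(~down) alone gives down = 0.
That conflicts with the unit clause (down).
Either choice for left ends in contradiction.
So every satisfying assignment has wind = False.

False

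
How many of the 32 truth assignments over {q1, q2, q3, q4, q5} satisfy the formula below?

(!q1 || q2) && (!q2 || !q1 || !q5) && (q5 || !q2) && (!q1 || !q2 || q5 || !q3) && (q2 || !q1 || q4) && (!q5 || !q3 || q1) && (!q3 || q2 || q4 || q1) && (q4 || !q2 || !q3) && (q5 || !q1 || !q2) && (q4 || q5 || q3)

There are 2^5 = 32 truth assignments over (q1, q2, q3, q4, q5).
Split on q3. With q3 = true, the clauses containing q3 are satisfied and !q3 drops from the rest; 1 of the 2^4 = 16 assignments to the other variables satisfy what remains.
With q3 = false, by the same count on the reduced clause set, 5 assignments work.
(One model: q1=F, q2=F, q3=F, q4=F, q5=T.)
Total: 1 + 5 = 6.

6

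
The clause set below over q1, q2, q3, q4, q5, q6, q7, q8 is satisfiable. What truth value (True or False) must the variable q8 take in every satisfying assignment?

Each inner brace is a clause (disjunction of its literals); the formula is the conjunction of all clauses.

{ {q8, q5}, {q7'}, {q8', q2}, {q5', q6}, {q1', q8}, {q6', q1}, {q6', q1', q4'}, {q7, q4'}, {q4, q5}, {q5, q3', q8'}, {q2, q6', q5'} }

Suppose q8 = 0.
Unit clause (q5) forces q5 = 1.
Unit clause (q7') forces q7 = 0.
Unit clause (q6) forces q6 = 1.
Unit clause (q1') forces q1 = 0.
Now (q1) is unsatisfied and unit — conflict.
So every satisfying assignment has q8 = True.

True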